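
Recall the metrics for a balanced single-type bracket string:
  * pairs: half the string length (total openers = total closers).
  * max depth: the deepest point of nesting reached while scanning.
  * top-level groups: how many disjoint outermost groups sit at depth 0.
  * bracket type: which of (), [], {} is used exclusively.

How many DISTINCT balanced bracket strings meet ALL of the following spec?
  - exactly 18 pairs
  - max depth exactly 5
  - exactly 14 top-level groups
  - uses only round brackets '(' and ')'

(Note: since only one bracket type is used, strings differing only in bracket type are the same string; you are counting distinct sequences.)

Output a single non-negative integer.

Answer: 14

Derivation:
Spec: pairs=18 depth=5 groups=14
Count(depth <= 5) = 4655
Count(depth <= 4) = 4641
Count(depth == 5) = 4655 - 4641 = 14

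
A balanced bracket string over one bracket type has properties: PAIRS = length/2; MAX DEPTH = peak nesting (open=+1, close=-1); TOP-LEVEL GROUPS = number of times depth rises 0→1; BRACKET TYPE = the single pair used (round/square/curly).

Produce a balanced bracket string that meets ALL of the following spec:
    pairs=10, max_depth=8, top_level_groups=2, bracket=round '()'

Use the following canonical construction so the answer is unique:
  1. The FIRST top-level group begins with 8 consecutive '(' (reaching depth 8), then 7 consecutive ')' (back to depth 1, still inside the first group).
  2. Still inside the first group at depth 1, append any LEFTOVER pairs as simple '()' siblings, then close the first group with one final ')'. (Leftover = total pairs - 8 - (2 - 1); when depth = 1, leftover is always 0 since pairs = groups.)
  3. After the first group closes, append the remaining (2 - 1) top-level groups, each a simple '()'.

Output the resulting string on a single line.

Answer: (((((((()))))))())()

Derivation:
Spec: pairs=10 depth=8 groups=2
Leftover pairs = 10 - 8 - (2-1) = 1
First group: deep chain of depth 8 + 1 sibling pairs
Remaining 1 groups: simple '()' each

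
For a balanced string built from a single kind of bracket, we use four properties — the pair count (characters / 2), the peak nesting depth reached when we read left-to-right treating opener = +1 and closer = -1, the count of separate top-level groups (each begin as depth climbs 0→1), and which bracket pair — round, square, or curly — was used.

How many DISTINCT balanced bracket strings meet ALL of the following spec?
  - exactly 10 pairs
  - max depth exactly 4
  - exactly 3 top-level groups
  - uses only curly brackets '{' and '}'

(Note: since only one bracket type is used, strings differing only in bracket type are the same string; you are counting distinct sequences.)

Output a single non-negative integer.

Spec: pairs=10 depth=4 groups=3
Count(depth <= 4) = 2424
Count(depth <= 3) = 1008
Count(depth == 4) = 2424 - 1008 = 1416

Answer: 1416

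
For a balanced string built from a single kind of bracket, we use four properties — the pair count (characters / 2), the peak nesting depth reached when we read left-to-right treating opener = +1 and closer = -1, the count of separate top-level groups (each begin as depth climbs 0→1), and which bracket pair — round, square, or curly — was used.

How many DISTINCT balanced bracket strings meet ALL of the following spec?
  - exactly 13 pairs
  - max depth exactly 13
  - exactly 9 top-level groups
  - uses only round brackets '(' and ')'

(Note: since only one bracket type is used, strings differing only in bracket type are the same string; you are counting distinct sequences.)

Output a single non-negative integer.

Spec: pairs=13 depth=13 groups=9
Count(depth <= 13) = 1260
Count(depth <= 12) = 1260
Count(depth == 13) = 1260 - 1260 = 0

Answer: 0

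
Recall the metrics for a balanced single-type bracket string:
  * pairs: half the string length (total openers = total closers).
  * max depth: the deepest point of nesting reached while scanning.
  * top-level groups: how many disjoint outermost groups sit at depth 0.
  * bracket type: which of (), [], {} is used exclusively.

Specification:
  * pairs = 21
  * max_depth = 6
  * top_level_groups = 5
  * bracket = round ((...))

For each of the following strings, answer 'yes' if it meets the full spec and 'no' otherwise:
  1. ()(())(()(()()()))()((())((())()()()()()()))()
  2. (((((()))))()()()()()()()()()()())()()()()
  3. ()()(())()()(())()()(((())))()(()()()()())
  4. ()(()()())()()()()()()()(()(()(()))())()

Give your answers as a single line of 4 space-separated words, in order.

String 1 '()(())(()(()()()))()((())((())()()()()()()))()': depth seq [1 0 1 2 1 0 1 2 1 2 3 2 3 2 3 2 1 0 1 0 1 2 3 2 1 2 3 4 3 2 3 2 3 2 3 2 3 2 3 2 3 2 1 0 1 0]
  -> pairs=23 depth=4 groups=6 -> no
String 2 '(((((()))))()()()()()()()()()()())()()()()': depth seq [1 2 3 4 5 6 5 4 3 2 1 2 1 2 1 2 1 2 1 2 1 2 1 2 1 2 1 2 1 2 1 2 1 0 1 0 1 0 1 0 1 0]
  -> pairs=21 depth=6 groups=5 -> yes
String 3 '()()(())()()(())()()(((())))()(()()()()())': depth seq [1 0 1 0 1 2 1 0 1 0 1 0 1 2 1 0 1 0 1 0 1 2 3 4 3 2 1 0 1 0 1 2 1 2 1 2 1 2 1 2 1 0]
  -> pairs=21 depth=4 groups=11 -> no
String 4 '()(()()())()()()()()()()(()(()(()))())()': depth seq [1 0 1 2 1 2 1 2 1 0 1 0 1 0 1 0 1 0 1 0 1 0 1 0 1 2 1 2 3 2 3 4 3 2 1 2 1 0 1 0]
  -> pairs=20 depth=4 groups=11 -> no

Answer: no yes no no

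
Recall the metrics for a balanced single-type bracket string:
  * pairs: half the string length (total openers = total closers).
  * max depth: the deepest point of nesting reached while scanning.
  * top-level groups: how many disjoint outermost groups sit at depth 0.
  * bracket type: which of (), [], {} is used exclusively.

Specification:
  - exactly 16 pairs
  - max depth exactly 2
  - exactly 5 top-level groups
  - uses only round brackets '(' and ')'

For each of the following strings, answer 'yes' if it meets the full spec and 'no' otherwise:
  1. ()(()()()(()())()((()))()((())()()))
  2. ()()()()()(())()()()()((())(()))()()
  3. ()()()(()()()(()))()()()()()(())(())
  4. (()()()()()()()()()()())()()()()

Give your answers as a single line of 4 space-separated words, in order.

String 1 '()(()()()(()())()((()))()((())()()))': depth seq [1 0 1 2 1 2 1 2 1 2 3 2 3 2 1 2 1 2 3 4 3 2 1 2 1 2 3 4 3 2 3 2 3 2 1 0]
  -> pairs=18 depth=4 groups=2 -> no
String 2 '()()()()()(())()()()()((())(()))()()': depth seq [1 0 1 0 1 0 1 0 1 0 1 2 1 0 1 0 1 0 1 0 1 0 1 2 3 2 1 2 3 2 1 0 1 0 1 0]
  -> pairs=18 depth=3 groups=13 -> no
String 3 '()()()(()()()(()))()()()()()(())(())': depth seq [1 0 1 0 1 0 1 2 1 2 1 2 1 2 3 2 1 0 1 0 1 0 1 0 1 0 1 0 1 2 1 0 1 2 1 0]
  -> pairs=18 depth=3 groups=11 -> no
String 4 '(()()()()()()()()()()())()()()()': depth seq [1 2 1 2 1 2 1 2 1 2 1 2 1 2 1 2 1 2 1 2 1 2 1 0 1 0 1 0 1 0 1 0]
  -> pairs=16 depth=2 groups=5 -> yes

Answer: no no no yes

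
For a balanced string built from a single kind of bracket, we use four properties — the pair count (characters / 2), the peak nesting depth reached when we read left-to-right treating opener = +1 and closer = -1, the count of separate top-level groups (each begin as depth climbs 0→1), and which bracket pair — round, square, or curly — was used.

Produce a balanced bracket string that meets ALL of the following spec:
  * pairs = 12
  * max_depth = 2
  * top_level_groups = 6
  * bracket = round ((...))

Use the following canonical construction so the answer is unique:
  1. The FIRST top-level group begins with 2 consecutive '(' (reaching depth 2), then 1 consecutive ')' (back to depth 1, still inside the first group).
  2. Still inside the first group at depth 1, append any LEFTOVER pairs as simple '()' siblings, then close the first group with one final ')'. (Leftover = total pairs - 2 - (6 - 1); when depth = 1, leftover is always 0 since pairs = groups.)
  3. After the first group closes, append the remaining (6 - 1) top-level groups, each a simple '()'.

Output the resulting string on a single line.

Spec: pairs=12 depth=2 groups=6
Leftover pairs = 12 - 2 - (6-1) = 5
First group: deep chain of depth 2 + 5 sibling pairs
Remaining 5 groups: simple '()' each

Answer: (()()()()()())()()()()()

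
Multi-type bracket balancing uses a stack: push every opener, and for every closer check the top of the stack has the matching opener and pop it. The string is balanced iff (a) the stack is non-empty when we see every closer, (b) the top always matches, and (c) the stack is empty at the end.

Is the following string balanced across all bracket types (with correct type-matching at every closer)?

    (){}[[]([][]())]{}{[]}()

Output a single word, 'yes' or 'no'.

Answer: yes

Derivation:
pos 0: push '('; stack = (
pos 1: ')' matches '('; pop; stack = (empty)
pos 2: push '{'; stack = {
pos 3: '}' matches '{'; pop; stack = (empty)
pos 4: push '['; stack = [
pos 5: push '['; stack = [[
pos 6: ']' matches '['; pop; stack = [
pos 7: push '('; stack = [(
pos 8: push '['; stack = [([
pos 9: ']' matches '['; pop; stack = [(
pos 10: push '['; stack = [([
pos 11: ']' matches '['; pop; stack = [(
pos 12: push '('; stack = [((
pos 13: ')' matches '('; pop; stack = [(
pos 14: ')' matches '('; pop; stack = [
pos 15: ']' matches '['; pop; stack = (empty)
pos 16: push '{'; stack = {
pos 17: '}' matches '{'; pop; stack = (empty)
pos 18: push '{'; stack = {
pos 19: push '['; stack = {[
pos 20: ']' matches '['; pop; stack = {
pos 21: '}' matches '{'; pop; stack = (empty)
pos 22: push '('; stack = (
pos 23: ')' matches '('; pop; stack = (empty)
end: stack empty → VALID
Verdict: properly nested → yes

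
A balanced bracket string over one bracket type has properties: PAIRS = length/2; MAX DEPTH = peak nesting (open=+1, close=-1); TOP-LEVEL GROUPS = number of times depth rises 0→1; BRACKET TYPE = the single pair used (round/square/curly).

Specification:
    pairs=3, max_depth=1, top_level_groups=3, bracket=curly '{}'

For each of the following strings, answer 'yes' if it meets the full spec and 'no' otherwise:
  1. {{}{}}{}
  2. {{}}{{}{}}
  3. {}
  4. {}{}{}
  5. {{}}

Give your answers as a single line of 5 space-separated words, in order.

String 1 '{{}{}}{}': depth seq [1 2 1 2 1 0 1 0]
  -> pairs=4 depth=2 groups=2 -> no
String 2 '{{}}{{}{}}': depth seq [1 2 1 0 1 2 1 2 1 0]
  -> pairs=5 depth=2 groups=2 -> no
String 3 '{}': depth seq [1 0]
  -> pairs=1 depth=1 groups=1 -> no
String 4 '{}{}{}': depth seq [1 0 1 0 1 0]
  -> pairs=3 depth=1 groups=3 -> yes
String 5 '{{}}': depth seq [1 2 1 0]
  -> pairs=2 depth=2 groups=1 -> no

Answer: no no no yes no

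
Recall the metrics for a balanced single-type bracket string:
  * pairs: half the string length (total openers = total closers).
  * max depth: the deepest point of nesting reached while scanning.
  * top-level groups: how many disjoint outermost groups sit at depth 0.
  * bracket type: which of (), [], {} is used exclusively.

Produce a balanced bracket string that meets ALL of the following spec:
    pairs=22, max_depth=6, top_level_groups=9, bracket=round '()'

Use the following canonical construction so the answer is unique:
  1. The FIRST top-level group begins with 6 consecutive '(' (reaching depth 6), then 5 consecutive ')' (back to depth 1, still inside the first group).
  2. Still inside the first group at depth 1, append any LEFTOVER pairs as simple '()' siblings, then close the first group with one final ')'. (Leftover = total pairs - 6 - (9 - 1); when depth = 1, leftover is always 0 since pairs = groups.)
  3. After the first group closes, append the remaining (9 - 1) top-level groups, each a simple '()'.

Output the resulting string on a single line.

Answer: (((((()))))()()()()()()()())()()()()()()()()

Derivation:
Spec: pairs=22 depth=6 groups=9
Leftover pairs = 22 - 6 - (9-1) = 8
First group: deep chain of depth 6 + 8 sibling pairs
Remaining 8 groups: simple '()' each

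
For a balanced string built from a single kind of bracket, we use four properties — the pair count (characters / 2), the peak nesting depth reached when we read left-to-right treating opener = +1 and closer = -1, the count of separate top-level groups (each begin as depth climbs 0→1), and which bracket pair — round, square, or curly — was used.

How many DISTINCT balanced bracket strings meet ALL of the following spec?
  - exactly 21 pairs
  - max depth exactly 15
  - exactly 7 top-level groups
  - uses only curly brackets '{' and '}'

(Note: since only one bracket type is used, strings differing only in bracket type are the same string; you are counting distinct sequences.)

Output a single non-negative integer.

Spec: pairs=21 depth=15 groups=7
Count(depth <= 15) = 463991880
Count(depth <= 14) = 463991873
Count(depth == 15) = 463991880 - 463991873 = 7

Answer: 7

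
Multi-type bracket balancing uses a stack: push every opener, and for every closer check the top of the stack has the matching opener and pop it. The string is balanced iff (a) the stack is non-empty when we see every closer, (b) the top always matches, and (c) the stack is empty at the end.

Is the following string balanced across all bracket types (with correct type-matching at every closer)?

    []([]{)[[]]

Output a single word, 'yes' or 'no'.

Answer: no

Derivation:
pos 0: push '['; stack = [
pos 1: ']' matches '['; pop; stack = (empty)
pos 2: push '('; stack = (
pos 3: push '['; stack = ([
pos 4: ']' matches '['; pop; stack = (
pos 5: push '{'; stack = ({
pos 6: saw closer ')' but top of stack is '{' (expected '}') → INVALID
Verdict: type mismatch at position 6: ')' closes '{' → no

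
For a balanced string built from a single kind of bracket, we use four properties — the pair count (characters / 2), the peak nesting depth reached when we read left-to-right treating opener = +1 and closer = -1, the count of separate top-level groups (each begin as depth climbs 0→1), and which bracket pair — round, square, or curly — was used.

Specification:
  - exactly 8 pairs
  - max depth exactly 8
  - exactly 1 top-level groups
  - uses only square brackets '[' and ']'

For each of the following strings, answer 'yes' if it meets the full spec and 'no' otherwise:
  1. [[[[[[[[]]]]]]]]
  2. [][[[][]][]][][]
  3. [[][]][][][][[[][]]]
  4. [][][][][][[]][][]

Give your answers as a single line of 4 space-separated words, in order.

String 1 '[[[[[[[[]]]]]]]]': depth seq [1 2 3 4 5 6 7 8 7 6 5 4 3 2 1 0]
  -> pairs=8 depth=8 groups=1 -> yes
String 2 '[][[[][]][]][][]': depth seq [1 0 1 2 3 2 3 2 1 2 1 0 1 0 1 0]
  -> pairs=8 depth=3 groups=4 -> no
String 3 '[[][]][][][][[[][]]]': depth seq [1 2 1 2 1 0 1 0 1 0 1 0 1 2 3 2 3 2 1 0]
  -> pairs=10 depth=3 groups=5 -> no
String 4 '[][][][][][[]][][]': depth seq [1 0 1 0 1 0 1 0 1 0 1 2 1 0 1 0 1 0]
  -> pairs=9 depth=2 groups=8 -> no

Answer: yes no no no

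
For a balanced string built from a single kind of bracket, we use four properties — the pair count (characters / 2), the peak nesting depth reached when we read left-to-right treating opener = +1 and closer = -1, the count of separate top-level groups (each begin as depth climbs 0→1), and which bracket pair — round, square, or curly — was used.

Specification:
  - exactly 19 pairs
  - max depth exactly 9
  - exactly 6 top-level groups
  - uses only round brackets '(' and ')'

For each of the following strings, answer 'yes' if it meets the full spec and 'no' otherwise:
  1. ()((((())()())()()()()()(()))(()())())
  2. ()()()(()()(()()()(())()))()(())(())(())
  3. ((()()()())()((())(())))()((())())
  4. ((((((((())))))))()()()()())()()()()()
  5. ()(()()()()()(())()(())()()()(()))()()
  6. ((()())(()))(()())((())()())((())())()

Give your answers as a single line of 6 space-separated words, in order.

Answer: no no no yes no no

Derivation:
String 1 '()((((())()())()()()()()(()))(()())())': depth seq [1 0 1 2 3 4 5 4 3 4 3 4 3 2 3 2 3 2 3 2 3 2 3 2 3 4 3 2 1 2 3 2 3 2 1 2 1 0]
  -> pairs=19 depth=5 groups=2 -> no
String 2 '()()()(()()(()()()(())()))()(())(())(())': depth seq [1 0 1 0 1 0 1 2 1 2 1 2 3 2 3 2 3 2 3 4 3 2 3 2 1 0 1 0 1 2 1 0 1 2 1 0 1 2 1 0]
  -> pairs=20 depth=4 groups=8 -> no
String 3 '((()()()())()((())(())))()((())())': depth seq [1 2 3 2 3 2 3 2 3 2 1 2 1 2 3 4 3 2 3 4 3 2 1 0 1 0 1 2 3 2 1 2 1 0]
  -> pairs=17 depth=4 groups=3 -> no
String 4 '((((((((())))))))()()()()())()()()()()': depth seq [1 2 3 4 5 6 7 8 9 8 7 6 5 4 3 2 1 2 1 2 1 2 1 2 1 2 1 0 1 0 1 0 1 0 1 0 1 0]
  -> pairs=19 depth=9 groups=6 -> yes
String 5 '()(()()()()()(())()(())()()()(()))()()': depth seq [1 0 1 2 1 2 1 2 1 2 1 2 1 2 3 2 1 2 1 2 3 2 1 2 1 2 1 2 1 2 3 2 1 0 1 0 1 0]
  -> pairs=19 depth=3 groups=4 -> no
String 6 '((()())(()))(()())((())()())((())())()': depth seq [1 2 3 2 3 2 1 2 3 2 1 0 1 2 1 2 1 0 1 2 3 2 1 2 1 2 1 0 1 2 3 2 1 2 1 0 1 0]
  -> pairs=19 depth=3 groups=5 -> no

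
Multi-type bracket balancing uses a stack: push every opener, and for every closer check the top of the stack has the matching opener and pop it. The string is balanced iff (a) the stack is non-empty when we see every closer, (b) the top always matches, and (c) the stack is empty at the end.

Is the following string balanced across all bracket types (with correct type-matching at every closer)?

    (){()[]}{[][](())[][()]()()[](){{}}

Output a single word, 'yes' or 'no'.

Answer: no

Derivation:
pos 0: push '('; stack = (
pos 1: ')' matches '('; pop; stack = (empty)
pos 2: push '{'; stack = {
pos 3: push '('; stack = {(
pos 4: ')' matches '('; pop; stack = {
pos 5: push '['; stack = {[
pos 6: ']' matches '['; pop; stack = {
pos 7: '}' matches '{'; pop; stack = (empty)
pos 8: push '{'; stack = {
pos 9: push '['; stack = {[
pos 10: ']' matches '['; pop; stack = {
pos 11: push '['; stack = {[
pos 12: ']' matches '['; pop; stack = {
pos 13: push '('; stack = {(
pos 14: push '('; stack = {((
pos 15: ')' matches '('; pop; stack = {(
pos 16: ')' matches '('; pop; stack = {
pos 17: push '['; stack = {[
pos 18: ']' matches '['; pop; stack = {
pos 19: push '['; stack = {[
pos 20: push '('; stack = {[(
pos 21: ')' matches '('; pop; stack = {[
pos 22: ']' matches '['; pop; stack = {
pos 23: push '('; stack = {(
pos 24: ')' matches '('; pop; stack = {
pos 25: push '('; stack = {(
pos 26: ')' matches '('; pop; stack = {
pos 27: push '['; stack = {[
pos 28: ']' matches '['; pop; stack = {
pos 29: push '('; stack = {(
pos 30: ')' matches '('; pop; stack = {
pos 31: push '{'; stack = {{
pos 32: push '{'; stack = {{{
pos 33: '}' matches '{'; pop; stack = {{
pos 34: '}' matches '{'; pop; stack = {
end: stack still non-empty ({) → INVALID
Verdict: unclosed openers at end: { → no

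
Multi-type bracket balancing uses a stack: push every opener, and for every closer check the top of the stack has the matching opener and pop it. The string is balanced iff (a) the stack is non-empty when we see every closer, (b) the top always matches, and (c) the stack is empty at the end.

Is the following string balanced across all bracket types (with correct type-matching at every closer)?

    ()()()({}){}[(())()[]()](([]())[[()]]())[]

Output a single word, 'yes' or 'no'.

Answer: yes

Derivation:
pos 0: push '('; stack = (
pos 1: ')' matches '('; pop; stack = (empty)
pos 2: push '('; stack = (
pos 3: ')' matches '('; pop; stack = (empty)
pos 4: push '('; stack = (
pos 5: ')' matches '('; pop; stack = (empty)
pos 6: push '('; stack = (
pos 7: push '{'; stack = ({
pos 8: '}' matches '{'; pop; stack = (
pos 9: ')' matches '('; pop; stack = (empty)
pos 10: push '{'; stack = {
pos 11: '}' matches '{'; pop; stack = (empty)
pos 12: push '['; stack = [
pos 13: push '('; stack = [(
pos 14: push '('; stack = [((
pos 15: ')' matches '('; pop; stack = [(
pos 16: ')' matches '('; pop; stack = [
pos 17: push '('; stack = [(
pos 18: ')' matches '('; pop; stack = [
pos 19: push '['; stack = [[
pos 20: ']' matches '['; pop; stack = [
pos 21: push '('; stack = [(
pos 22: ')' matches '('; pop; stack = [
pos 23: ']' matches '['; pop; stack = (empty)
pos 24: push '('; stack = (
pos 25: push '('; stack = ((
pos 26: push '['; stack = (([
pos 27: ']' matches '['; pop; stack = ((
pos 28: push '('; stack = (((
pos 29: ')' matches '('; pop; stack = ((
pos 30: ')' matches '('; pop; stack = (
pos 31: push '['; stack = ([
pos 32: push '['; stack = ([[
pos 33: push '('; stack = ([[(
pos 34: ')' matches '('; pop; stack = ([[
pos 35: ']' matches '['; pop; stack = ([
pos 36: ']' matches '['; pop; stack = (
pos 37: push '('; stack = ((
pos 38: ')' matches '('; pop; stack = (
pos 39: ')' matches '('; pop; stack = (empty)
pos 40: push '['; stack = [
pos 41: ']' matches '['; pop; stack = (empty)
end: stack empty → VALID
Verdict: properly nested → yes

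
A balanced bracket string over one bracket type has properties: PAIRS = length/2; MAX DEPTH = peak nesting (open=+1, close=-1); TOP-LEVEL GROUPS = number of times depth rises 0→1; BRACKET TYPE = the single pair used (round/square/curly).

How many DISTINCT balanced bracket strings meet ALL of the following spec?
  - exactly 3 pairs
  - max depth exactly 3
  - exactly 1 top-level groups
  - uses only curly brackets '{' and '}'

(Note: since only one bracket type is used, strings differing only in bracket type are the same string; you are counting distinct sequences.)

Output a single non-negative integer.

Answer: 1

Derivation:
Spec: pairs=3 depth=3 groups=1
Count(depth <= 3) = 2
Count(depth <= 2) = 1
Count(depth == 3) = 2 - 1 = 1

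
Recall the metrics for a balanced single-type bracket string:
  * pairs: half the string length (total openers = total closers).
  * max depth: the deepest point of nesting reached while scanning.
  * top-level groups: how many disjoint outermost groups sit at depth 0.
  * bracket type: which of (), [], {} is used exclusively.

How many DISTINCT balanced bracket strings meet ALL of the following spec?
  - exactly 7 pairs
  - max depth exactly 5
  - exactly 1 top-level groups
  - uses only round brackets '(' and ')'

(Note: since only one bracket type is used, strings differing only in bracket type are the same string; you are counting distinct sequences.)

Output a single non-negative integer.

Spec: pairs=7 depth=5 groups=1
Count(depth <= 5) = 122
Count(depth <= 4) = 89
Count(depth == 5) = 122 - 89 = 33

Answer: 33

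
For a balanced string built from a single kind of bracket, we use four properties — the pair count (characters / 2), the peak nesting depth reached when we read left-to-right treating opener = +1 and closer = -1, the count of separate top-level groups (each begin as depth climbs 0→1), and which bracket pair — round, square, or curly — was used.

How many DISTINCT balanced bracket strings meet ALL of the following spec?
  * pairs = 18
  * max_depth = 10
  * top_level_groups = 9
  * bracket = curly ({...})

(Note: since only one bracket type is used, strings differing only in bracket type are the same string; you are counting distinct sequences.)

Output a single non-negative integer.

Spec: pairs=18 depth=10 groups=9
Count(depth <= 10) = 1562275
Count(depth <= 9) = 1562266
Count(depth == 10) = 1562275 - 1562266 = 9

Answer: 9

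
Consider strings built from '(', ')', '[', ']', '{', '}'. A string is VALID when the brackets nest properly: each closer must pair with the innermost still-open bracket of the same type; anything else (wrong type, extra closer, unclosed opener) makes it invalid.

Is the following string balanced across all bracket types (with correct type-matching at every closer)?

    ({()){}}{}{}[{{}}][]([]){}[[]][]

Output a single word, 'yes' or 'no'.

Answer: no

Derivation:
pos 0: push '('; stack = (
pos 1: push '{'; stack = ({
pos 2: push '('; stack = ({(
pos 3: ')' matches '('; pop; stack = ({
pos 4: saw closer ')' but top of stack is '{' (expected '}') → INVALID
Verdict: type mismatch at position 4: ')' closes '{' → no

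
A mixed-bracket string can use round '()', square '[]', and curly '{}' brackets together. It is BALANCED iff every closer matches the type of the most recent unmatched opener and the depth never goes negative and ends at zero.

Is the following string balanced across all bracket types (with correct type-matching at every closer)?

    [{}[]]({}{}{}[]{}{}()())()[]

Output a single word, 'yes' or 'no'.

pos 0: push '['; stack = [
pos 1: push '{'; stack = [{
pos 2: '}' matches '{'; pop; stack = [
pos 3: push '['; stack = [[
pos 4: ']' matches '['; pop; stack = [
pos 5: ']' matches '['; pop; stack = (empty)
pos 6: push '('; stack = (
pos 7: push '{'; stack = ({
pos 8: '}' matches '{'; pop; stack = (
pos 9: push '{'; stack = ({
pos 10: '}' matches '{'; pop; stack = (
pos 11: push '{'; stack = ({
pos 12: '}' matches '{'; pop; stack = (
pos 13: push '['; stack = ([
pos 14: ']' matches '['; pop; stack = (
pos 15: push '{'; stack = ({
pos 16: '}' matches '{'; pop; stack = (
pos 17: push '{'; stack = ({
pos 18: '}' matches '{'; pop; stack = (
pos 19: push '('; stack = ((
pos 20: ')' matches '('; pop; stack = (
pos 21: push '('; stack = ((
pos 22: ')' matches '('; pop; stack = (
pos 23: ')' matches '('; pop; stack = (empty)
pos 24: push '('; stack = (
pos 25: ')' matches '('; pop; stack = (empty)
pos 26: push '['; stack = [
pos 27: ']' matches '['; pop; stack = (empty)
end: stack empty → VALID
Verdict: properly nested → yes

Answer: yes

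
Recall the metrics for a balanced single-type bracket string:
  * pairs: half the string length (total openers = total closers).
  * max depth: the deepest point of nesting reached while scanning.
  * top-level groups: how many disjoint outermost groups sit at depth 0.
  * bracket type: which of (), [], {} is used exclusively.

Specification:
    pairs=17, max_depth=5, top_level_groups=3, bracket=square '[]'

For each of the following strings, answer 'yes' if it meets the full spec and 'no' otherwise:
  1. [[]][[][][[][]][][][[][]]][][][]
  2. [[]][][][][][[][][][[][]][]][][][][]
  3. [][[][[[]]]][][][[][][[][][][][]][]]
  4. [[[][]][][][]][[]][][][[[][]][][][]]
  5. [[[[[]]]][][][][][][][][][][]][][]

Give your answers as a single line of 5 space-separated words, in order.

String 1 '[[]][[][][[][]][][][[][]]][][][]': depth seq [1 2 1 0 1 2 1 2 1 2 3 2 3 2 1 2 1 2 1 2 3 2 3 2 1 0 1 0 1 0 1 0]
  -> pairs=16 depth=3 groups=5 -> no
String 2 '[[]][][][][][[][][][[][]][]][][][][]': depth seq [1 2 1 0 1 0 1 0 1 0 1 0 1 2 1 2 1 2 1 2 3 2 3 2 1 2 1 0 1 0 1 0 1 0 1 0]
  -> pairs=18 depth=3 groups=10 -> no
String 3 '[][[][[[]]]][][][[][][[][][][][]][]]': depth seq [1 0 1 2 1 2 3 4 3 2 1 0 1 0 1 0 1 2 1 2 1 2 3 2 3 2 3 2 3 2 3 2 1 2 1 0]
  -> pairs=18 depth=4 groups=5 -> no
String 4 '[[[][]][][][]][[]][][][[[][]][][][]]': depth seq [1 2 3 2 3 2 1 2 1 2 1 2 1 0 1 2 1 0 1 0 1 0 1 2 3 2 3 2 1 2 1 2 1 2 1 0]
  -> pairs=18 depth=3 groups=5 -> no
String 5 '[[[[[]]]][][][][][][][][][][]][][]': depth seq [1 2 3 4 5 4 3 2 1 2 1 2 1 2 1 2 1 2 1 2 1 2 1 2 1 2 1 2 1 0 1 0 1 0]
  -> pairs=17 depth=5 groups=3 -> yes

Answer: no no no no yes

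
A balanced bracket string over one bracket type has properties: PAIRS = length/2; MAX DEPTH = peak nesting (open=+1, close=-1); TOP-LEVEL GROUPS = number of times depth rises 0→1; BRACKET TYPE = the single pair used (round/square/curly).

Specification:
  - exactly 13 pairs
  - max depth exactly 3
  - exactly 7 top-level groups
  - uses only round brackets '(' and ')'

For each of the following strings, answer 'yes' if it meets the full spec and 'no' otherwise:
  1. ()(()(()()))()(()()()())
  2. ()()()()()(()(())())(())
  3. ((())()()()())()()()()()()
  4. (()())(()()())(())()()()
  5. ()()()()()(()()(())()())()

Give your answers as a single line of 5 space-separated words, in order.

String 1 '()(()(()()))()(()()()())': depth seq [1 0 1 2 1 2 3 2 3 2 1 0 1 0 1 2 1 2 1 2 1 2 1 0]
  -> pairs=12 depth=3 groups=4 -> no
String 2 '()()()()()(()(())())(())': depth seq [1 0 1 0 1 0 1 0 1 0 1 2 1 2 3 2 1 2 1 0 1 2 1 0]
  -> pairs=12 depth=3 groups=7 -> no
String 3 '((())()()()())()()()()()()': depth seq [1 2 3 2 1 2 1 2 1 2 1 2 1 0 1 0 1 0 1 0 1 0 1 0 1 0]
  -> pairs=13 depth=3 groups=7 -> yes
String 4 '(()())(()()())(())()()()': depth seq [1 2 1 2 1 0 1 2 1 2 1 2 1 0 1 2 1 0 1 0 1 0 1 0]
  -> pairs=12 depth=2 groups=6 -> no
String 5 '()()()()()(()()(())()())()': depth seq [1 0 1 0 1 0 1 0 1 0 1 2 1 2 1 2 3 2 1 2 1 2 1 0 1 0]
  -> pairs=13 depth=3 groups=7 -> yes

Answer: no no yes no yes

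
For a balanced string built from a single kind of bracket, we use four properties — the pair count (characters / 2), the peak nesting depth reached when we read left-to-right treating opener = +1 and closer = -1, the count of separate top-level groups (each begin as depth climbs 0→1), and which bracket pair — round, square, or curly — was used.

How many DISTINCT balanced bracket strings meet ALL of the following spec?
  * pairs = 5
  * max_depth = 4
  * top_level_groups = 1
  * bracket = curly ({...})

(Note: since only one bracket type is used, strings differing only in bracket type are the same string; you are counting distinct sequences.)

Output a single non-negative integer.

Answer: 5

Derivation:
Spec: pairs=5 depth=4 groups=1
Count(depth <= 4) = 13
Count(depth <= 3) = 8
Count(depth == 4) = 13 - 8 = 5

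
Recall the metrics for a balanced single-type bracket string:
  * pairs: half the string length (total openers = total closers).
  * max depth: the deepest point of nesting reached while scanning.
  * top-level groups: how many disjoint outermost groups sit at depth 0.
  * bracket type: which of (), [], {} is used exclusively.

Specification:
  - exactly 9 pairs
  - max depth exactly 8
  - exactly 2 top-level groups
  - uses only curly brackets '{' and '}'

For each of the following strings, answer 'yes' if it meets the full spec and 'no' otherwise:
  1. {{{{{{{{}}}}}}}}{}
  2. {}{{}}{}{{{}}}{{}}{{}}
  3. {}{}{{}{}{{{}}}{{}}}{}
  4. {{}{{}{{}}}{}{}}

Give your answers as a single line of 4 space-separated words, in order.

String 1 '{{{{{{{{}}}}}}}}{}': depth seq [1 2 3 4 5 6 7 8 7 6 5 4 3 2 1 0 1 0]
  -> pairs=9 depth=8 groups=2 -> yes
String 2 '{}{{}}{}{{{}}}{{}}{{}}': depth seq [1 0 1 2 1 0 1 0 1 2 3 2 1 0 1 2 1 0 1 2 1 0]
  -> pairs=11 depth=3 groups=6 -> no
String 3 '{}{}{{}{}{{{}}}{{}}}{}': depth seq [1 0 1 0 1 2 1 2 1 2 3 4 3 2 1 2 3 2 1 0 1 0]
  -> pairs=11 depth=4 groups=4 -> no
String 4 '{{}{{}{{}}}{}{}}': depth seq [1 2 1 2 3 2 3 4 3 2 1 2 1 2 1 0]
  -> pairs=8 depth=4 groups=1 -> no

Answer: yes no no no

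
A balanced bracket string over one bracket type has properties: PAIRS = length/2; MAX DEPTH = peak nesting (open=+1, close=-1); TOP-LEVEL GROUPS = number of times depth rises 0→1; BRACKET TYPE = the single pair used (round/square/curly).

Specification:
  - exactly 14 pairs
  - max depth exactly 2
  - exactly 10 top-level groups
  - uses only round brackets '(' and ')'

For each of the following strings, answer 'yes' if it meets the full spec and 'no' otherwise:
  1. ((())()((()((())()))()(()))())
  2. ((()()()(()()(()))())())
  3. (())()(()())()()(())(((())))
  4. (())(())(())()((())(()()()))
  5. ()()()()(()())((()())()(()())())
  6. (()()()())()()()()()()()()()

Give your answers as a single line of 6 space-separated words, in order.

Answer: no no no no no yes

Derivation:
String 1 '((())()((()((())()))()(()))())': depth seq [1 2 3 2 1 2 1 2 3 4 3 4 5 6 5 4 5 4 3 2 3 2 3 4 3 2 1 2 1 0]
  -> pairs=15 depth=6 groups=1 -> no
String 2 '((()()()(()()(()))())())': depth seq [1 2 3 2 3 2 3 2 3 4 3 4 3 4 5 4 3 2 3 2 1 2 1 0]
  -> pairs=12 depth=5 groups=1 -> no
String 3 '(())()(()())()()(())(((())))': depth seq [1 2 1 0 1 0 1 2 1 2 1 0 1 0 1 0 1 2 1 0 1 2 3 4 3 2 1 0]
  -> pairs=14 depth=4 groups=7 -> no
String 4 '(())(())(())()((())(()()()))': depth seq [1 2 1 0 1 2 1 0 1 2 1 0 1 0 1 2 3 2 1 2 3 2 3 2 3 2 1 0]
  -> pairs=14 depth=3 groups=5 -> no
String 5 '()()()()(()())((()())()(()())())': depth seq [1 0 1 0 1 0 1 0 1 2 1 2 1 0 1 2 3 2 3 2 1 2 1 2 3 2 3 2 1 2 1 0]
  -> pairs=16 depth=3 groups=6 -> no
String 6 '(()()()())()()()()()()()()()': depth seq [1 2 1 2 1 2 1 2 1 0 1 0 1 0 1 0 1 0 1 0 1 0 1 0 1 0 1 0]
  -> pairs=14 depth=2 groups=10 -> yes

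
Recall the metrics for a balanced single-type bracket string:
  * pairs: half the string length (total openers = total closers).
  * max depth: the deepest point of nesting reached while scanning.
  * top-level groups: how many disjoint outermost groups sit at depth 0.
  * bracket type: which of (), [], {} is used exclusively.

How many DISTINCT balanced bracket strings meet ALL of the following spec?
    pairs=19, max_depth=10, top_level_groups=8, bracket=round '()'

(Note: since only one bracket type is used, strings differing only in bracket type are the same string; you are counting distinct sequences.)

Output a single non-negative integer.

Spec: pairs=19 depth=10 groups=8
Count(depth <= 10) = 14567064
Count(depth <= 9) = 14564488
Count(depth == 10) = 14567064 - 14564488 = 2576

Answer: 2576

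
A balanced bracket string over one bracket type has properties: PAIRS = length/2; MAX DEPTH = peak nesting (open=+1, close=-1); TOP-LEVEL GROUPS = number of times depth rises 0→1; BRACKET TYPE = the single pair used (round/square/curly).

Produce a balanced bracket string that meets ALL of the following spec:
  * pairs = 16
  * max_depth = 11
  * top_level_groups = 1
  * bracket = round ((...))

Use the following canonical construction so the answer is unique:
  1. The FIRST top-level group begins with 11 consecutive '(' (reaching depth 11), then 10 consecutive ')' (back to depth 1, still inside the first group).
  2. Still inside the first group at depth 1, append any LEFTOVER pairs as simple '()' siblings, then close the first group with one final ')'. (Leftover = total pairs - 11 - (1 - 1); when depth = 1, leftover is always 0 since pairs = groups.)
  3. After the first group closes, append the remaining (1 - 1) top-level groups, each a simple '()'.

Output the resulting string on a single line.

Answer: ((((((((((())))))))))()()()()())

Derivation:
Spec: pairs=16 depth=11 groups=1
Leftover pairs = 16 - 11 - (1-1) = 5
First group: deep chain of depth 11 + 5 sibling pairs
Remaining 0 groups: simple '()' each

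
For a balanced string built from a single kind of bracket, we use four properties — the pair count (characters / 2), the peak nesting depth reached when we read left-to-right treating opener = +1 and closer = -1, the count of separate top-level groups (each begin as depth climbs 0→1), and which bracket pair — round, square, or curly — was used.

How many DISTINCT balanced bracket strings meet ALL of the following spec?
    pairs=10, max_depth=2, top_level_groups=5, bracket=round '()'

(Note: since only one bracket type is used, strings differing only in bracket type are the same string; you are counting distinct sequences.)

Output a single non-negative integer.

Spec: pairs=10 depth=2 groups=5
Count(depth <= 2) = 126
Count(depth <= 1) = 0
Count(depth == 2) = 126 - 0 = 126

Answer: 126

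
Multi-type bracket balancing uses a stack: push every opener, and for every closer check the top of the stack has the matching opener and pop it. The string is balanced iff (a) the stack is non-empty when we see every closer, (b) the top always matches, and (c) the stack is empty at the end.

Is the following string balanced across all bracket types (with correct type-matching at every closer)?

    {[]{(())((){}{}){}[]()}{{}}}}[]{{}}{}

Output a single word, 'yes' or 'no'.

pos 0: push '{'; stack = {
pos 1: push '['; stack = {[
pos 2: ']' matches '['; pop; stack = {
pos 3: push '{'; stack = {{
pos 4: push '('; stack = {{(
pos 5: push '('; stack = {{((
pos 6: ')' matches '('; pop; stack = {{(
pos 7: ')' matches '('; pop; stack = {{
pos 8: push '('; stack = {{(
pos 9: push '('; stack = {{((
pos 10: ')' matches '('; pop; stack = {{(
pos 11: push '{'; stack = {{({
pos 12: '}' matches '{'; pop; stack = {{(
pos 13: push '{'; stack = {{({
pos 14: '}' matches '{'; pop; stack = {{(
pos 15: ')' matches '('; pop; stack = {{
pos 16: push '{'; stack = {{{
pos 17: '}' matches '{'; pop; stack = {{
pos 18: push '['; stack = {{[
pos 19: ']' matches '['; pop; stack = {{
pos 20: push '('; stack = {{(
pos 21: ')' matches '('; pop; stack = {{
pos 22: '}' matches '{'; pop; stack = {
pos 23: push '{'; stack = {{
pos 24: push '{'; stack = {{{
pos 25: '}' matches '{'; pop; stack = {{
pos 26: '}' matches '{'; pop; stack = {
pos 27: '}' matches '{'; pop; stack = (empty)
pos 28: saw closer '}' but stack is empty → INVALID
Verdict: unmatched closer '}' at position 28 → no

Answer: no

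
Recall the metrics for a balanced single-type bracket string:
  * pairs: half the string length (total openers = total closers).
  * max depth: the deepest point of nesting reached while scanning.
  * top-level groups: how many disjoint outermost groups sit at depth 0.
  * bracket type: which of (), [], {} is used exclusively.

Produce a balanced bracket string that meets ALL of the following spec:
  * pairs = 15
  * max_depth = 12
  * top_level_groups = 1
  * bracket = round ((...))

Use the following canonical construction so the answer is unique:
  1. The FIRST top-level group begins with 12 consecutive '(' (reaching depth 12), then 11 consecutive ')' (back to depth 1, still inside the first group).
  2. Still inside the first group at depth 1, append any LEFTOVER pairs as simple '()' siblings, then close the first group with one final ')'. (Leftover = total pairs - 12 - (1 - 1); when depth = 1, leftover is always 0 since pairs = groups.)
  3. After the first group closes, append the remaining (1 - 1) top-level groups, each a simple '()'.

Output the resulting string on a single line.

Spec: pairs=15 depth=12 groups=1
Leftover pairs = 15 - 12 - (1-1) = 3
First group: deep chain of depth 12 + 3 sibling pairs
Remaining 0 groups: simple '()' each

Answer: (((((((((((()))))))))))()()())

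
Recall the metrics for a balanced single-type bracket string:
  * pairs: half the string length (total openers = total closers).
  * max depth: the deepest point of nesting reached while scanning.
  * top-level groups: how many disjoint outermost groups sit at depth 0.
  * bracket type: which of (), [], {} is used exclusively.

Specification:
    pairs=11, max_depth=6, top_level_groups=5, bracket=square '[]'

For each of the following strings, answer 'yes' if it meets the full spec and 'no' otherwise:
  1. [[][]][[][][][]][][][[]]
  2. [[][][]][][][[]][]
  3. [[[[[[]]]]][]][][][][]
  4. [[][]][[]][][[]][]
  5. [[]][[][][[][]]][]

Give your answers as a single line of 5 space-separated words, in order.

Answer: no no yes no no

Derivation:
String 1 '[[][]][[][][][]][][][[]]': depth seq [1 2 1 2 1 0 1 2 1 2 1 2 1 2 1 0 1 0 1 0 1 2 1 0]
  -> pairs=12 depth=2 groups=5 -> no
String 2 '[[][][]][][][[]][]': depth seq [1 2 1 2 1 2 1 0 1 0 1 0 1 2 1 0 1 0]
  -> pairs=9 depth=2 groups=5 -> no
String 3 '[[[[[[]]]]][]][][][][]': depth seq [1 2 3 4 5 6 5 4 3 2 1 2 1 0 1 0 1 0 1 0 1 0]
  -> pairs=11 depth=6 groups=5 -> yes
String 4 '[[][]][[]][][[]][]': depth seq [1 2 1 2 1 0 1 2 1 0 1 0 1 2 1 0 1 0]
  -> pairs=9 depth=2 groups=5 -> no
String 5 '[[]][[][][[][]]][]': depth seq [1 2 1 0 1 2 1 2 1 2 3 2 3 2 1 0 1 0]
  -> pairs=9 depth=3 groups=3 -> no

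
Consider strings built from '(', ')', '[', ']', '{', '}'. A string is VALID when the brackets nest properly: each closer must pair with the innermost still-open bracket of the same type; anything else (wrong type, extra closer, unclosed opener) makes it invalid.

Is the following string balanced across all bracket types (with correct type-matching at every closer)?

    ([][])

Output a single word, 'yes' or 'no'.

Answer: yes

Derivation:
pos 0: push '('; stack = (
pos 1: push '['; stack = ([
pos 2: ']' matches '['; pop; stack = (
pos 3: push '['; stack = ([
pos 4: ']' matches '['; pop; stack = (
pos 5: ')' matches '('; pop; stack = (empty)
end: stack empty → VALID
Verdict: properly nested → yes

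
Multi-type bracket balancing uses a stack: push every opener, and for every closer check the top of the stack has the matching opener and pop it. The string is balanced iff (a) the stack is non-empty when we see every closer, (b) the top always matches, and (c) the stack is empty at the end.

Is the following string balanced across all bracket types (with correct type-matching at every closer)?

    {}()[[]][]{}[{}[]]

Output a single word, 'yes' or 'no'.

pos 0: push '{'; stack = {
pos 1: '}' matches '{'; pop; stack = (empty)
pos 2: push '('; stack = (
pos 3: ')' matches '('; pop; stack = (empty)
pos 4: push '['; stack = [
pos 5: push '['; stack = [[
pos 6: ']' matches '['; pop; stack = [
pos 7: ']' matches '['; pop; stack = (empty)
pos 8: push '['; stack = [
pos 9: ']' matches '['; pop; stack = (empty)
pos 10: push '{'; stack = {
pos 11: '}' matches '{'; pop; stack = (empty)
pos 12: push '['; stack = [
pos 13: push '{'; stack = [{
pos 14: '}' matches '{'; pop; stack = [
pos 15: push '['; stack = [[
pos 16: ']' matches '['; pop; stack = [
pos 17: ']' matches '['; pop; stack = (empty)
end: stack empty → VALID
Verdict: properly nested → yes

Answer: yes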